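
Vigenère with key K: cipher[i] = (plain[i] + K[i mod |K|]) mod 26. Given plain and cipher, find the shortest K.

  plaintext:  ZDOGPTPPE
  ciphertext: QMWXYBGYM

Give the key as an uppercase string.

RJI

  i= 0: Q-Z = 17 → R
  i= 1: M-D =  9 → J
  i= 2: W-O =  8 → I
  i= 3: X-G = 17 → R
  i= 4: Y-P =  9 → J
  i= 5: B-T =  8 → I
  i= 6: G-P = 17 → R
  i= 7: Y-P =  9 → J
  i= 8: M-E =  8 → I
  shifts repeat with period 3: RJI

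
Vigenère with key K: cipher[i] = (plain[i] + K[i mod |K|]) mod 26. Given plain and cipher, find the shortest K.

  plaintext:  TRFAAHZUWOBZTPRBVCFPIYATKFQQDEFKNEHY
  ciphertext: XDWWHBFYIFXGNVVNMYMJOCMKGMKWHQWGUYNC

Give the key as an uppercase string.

EMRWHUG

  i= 0: X-T =  4 → E
  i= 1: D-R = 12 → M
  i= 2: W-F = 17 → R
  i= 3: W-A = 22 → W
  i= 4: H-A =  7 → H
  i= 5: B-H = 20 → U
  i= 6: F-Z =  6 → G
  i= 7: Y-U =  4 → E
  i= 8: I-W = 12 → M
  i= 9: F-O = 17 → R
  i=10: X-B = 22 → W
  i=11: G-Z =  7 → H
  i=12: N-T = 20 → U
  i=13: V-P =  6 → G
  i=14: V-R =  4 → E
  i=15: N-B = 12 → M
  i=16: M-V = 17 → R
  i=17: Y-C = 22 → W
  i=18: M-F =  7 → H
  i=19: J-P = 20 → U
  i=20: O-I =  6 → G
  i=21: C-Y =  4 → E
  i=22: M-A = 12 → M
  i=23: K-T = 17 → R
  i=24: G-K = 22 → W
  i=25: M-F =  7 → H
  i=26: K-Q = 20 → U
  i=27: W-Q =  6 → G
  i=28: H-D =  4 → E
  i=29: Q-E = 12 → M
  i=30: W-F = 17 → R
  i=31: G-K = 22 → W
  i=32: U-N =  7 → H
  i=33: Y-E = 20 → U
  i=34: N-H =  6 → G
  i=35: C-Y =  4 → E
  shifts repeat with period 7: EMRWHUG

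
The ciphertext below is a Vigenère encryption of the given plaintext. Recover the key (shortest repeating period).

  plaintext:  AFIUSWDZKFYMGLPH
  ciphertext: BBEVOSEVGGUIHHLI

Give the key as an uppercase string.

  i= 0: B-A =  1 → B
  i= 1: B-F = 22 → W
  i= 2: E-I = 22 → W
  i= 3: V-U =  1 → B
  i= 4: O-S = 22 → W
  i= 5: S-W = 22 → W
  i= 6: E-D =  1 → B
  i= 7: V-Z = 22 → W
  i= 8: G-K = 22 → W
  i= 9: G-F =  1 → B
  i=10: U-Y = 22 → W
  i=11: I-M = 22 → W
  i=12: H-G =  1 → B
  i=13: H-L = 22 → W
  i=14: L-P = 22 → W
  i=15: I-H =  1 → B
  shifts repeat with period 3: BWW

BWW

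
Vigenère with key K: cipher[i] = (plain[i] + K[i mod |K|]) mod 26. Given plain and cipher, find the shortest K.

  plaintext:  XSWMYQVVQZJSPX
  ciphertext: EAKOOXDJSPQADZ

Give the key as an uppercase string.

HIOCQ

  i= 0: E-X =  7 → H
  i= 1: A-S =  8 → I
  i= 2: K-W = 14 → O
  i= 3: O-M =  2 → C
  i= 4: O-Y = 16 → Q
  i= 5: X-Q =  7 → H
  i= 6: D-V =  8 → I
  i= 7: J-V = 14 → O
  i= 8: S-Q =  2 → C
  i= 9: P-Z = 16 → Q
  i=10: Q-J =  7 → H
  i=11: A-S =  8 → I
  i=12: D-P = 14 → O
  i=13: Z-X =  2 → C
  shifts repeat with period 5: HIOCQ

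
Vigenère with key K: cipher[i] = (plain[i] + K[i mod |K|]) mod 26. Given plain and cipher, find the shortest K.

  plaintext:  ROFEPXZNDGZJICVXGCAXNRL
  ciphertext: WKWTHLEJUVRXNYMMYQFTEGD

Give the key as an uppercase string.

  i= 0: W-R =  5 → F
  i= 1: K-O = 22 → W
  i= 2: W-F = 17 → R
  i= 3: T-E = 15 → P
  i= 4: H-P = 18 → S
  i= 5: L-X = 14 → O
  i= 6: E-Z =  5 → F
  i= 7: J-N = 22 → W
  i= 8: U-D = 17 → R
  i= 9: V-G = 15 → P
  i=10: R-Z = 18 → S
  i=11: X-J = 14 → O
  i=12: N-I =  5 → F
  i=13: Y-C = 22 → W
  i=14: M-V = 17 → R
  i=15: M-X = 15 → P
  i=16: Y-G = 18 → S
  i=17: Q-C = 14 → O
  i=18: F-A =  5 → F
  i=19: T-X = 22 → W
  i=20: E-N = 17 → R
  i=21: G-R = 15 → P
  i=22: D-L = 18 → S
  shifts repeat with period 6: FWRPSO

FWRPSO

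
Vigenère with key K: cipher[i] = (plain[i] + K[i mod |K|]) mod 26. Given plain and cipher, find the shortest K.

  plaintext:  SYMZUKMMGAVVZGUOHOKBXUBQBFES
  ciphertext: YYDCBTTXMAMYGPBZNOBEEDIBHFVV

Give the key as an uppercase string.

GARDHJHL

  i= 0: Y-S =  6 → G
  i= 1: Y-Y =  0 → A
  i= 2: D-M = 17 → R
  i= 3: C-Z =  3 → D
  i= 4: B-U =  7 → H
  i= 5: T-K =  9 → J
  i= 6: T-M =  7 → H
  i= 7: X-M = 11 → L
  i= 8: M-G =  6 → G
  i= 9: A-A =  0 → A
  i=10: M-V = 17 → R
  i=11: Y-V =  3 → D
  i=12: G-Z =  7 → H
  i=13: P-G =  9 → J
  i=14: B-U =  7 → H
  i=15: Z-O = 11 → L
  i=16: N-H =  6 → G
  i=17: O-O =  0 → A
  i=18: B-K = 17 → R
  i=19: E-B =  3 → D
  i=20: E-X =  7 → H
  i=21: D-U =  9 → J
  i=22: I-B =  7 → H
  i=23: B-Q = 11 → L
  i=24: H-B =  6 → G
  i=25: F-F =  0 → A
  i=26: V-E = 17 → R
  i=27: V-S =  3 → D
  shifts repeat with period 8: GARDHJHL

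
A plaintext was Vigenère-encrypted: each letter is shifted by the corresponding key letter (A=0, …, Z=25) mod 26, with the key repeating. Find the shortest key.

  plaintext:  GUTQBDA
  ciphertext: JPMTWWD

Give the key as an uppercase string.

DVT

  i= 0: J-G =  3 → D
  i= 1: P-U = 21 → V
  i= 2: M-T = 19 → T
  i= 3: T-Q =  3 → D
  i= 4: W-B = 21 → V
  i= 5: W-D = 19 → T
  i= 6: D-A =  3 → D
  shifts repeat with period 3: DVT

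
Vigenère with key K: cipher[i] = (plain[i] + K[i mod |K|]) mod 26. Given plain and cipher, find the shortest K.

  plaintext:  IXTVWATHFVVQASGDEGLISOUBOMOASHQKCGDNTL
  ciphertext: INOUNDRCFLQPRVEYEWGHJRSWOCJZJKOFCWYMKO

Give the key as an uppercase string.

  i= 0: I-I =  0 → A
  i= 1: N-X = 16 → Q
  i= 2: O-T = 21 → V
  i= 3: U-V = 25 → Z
  i= 4: N-W = 17 → R
  i= 5: D-A =  3 → D
  i= 6: R-T = 24 → Y
  i= 7: C-H = 21 → V
  i= 8: F-F =  0 → A
  i= 9: L-V = 16 → Q
  i=10: Q-V = 21 → V
  i=11: P-Q = 25 → Z
  i=12: R-A = 17 → R
  i=13: V-S =  3 → D
  i=14: E-G = 24 → Y
  i=15: Y-D = 21 → V
  i=16: E-E =  0 → A
  i=17: W-G = 16 → Q
  i=18: G-L = 21 → V
  i=19: H-I = 25 → Z
  i=20: J-S = 17 → R
  i=21: R-O =  3 → D
  i=22: S-U = 24 → Y
  i=23: W-B = 21 → V
  i=24: O-O =  0 → A
  i=25: C-M = 16 → Q
  i=26: J-O = 21 → V
  i=27: Z-A = 25 → Z
  i=28: J-S = 17 → R
  i=29: K-H =  3 → D
  i=30: O-Q = 24 → Y
  i=31: F-K = 21 → V
  i=32: C-C =  0 → A
  i=33: W-G = 16 → Q
  i=34: Y-D = 21 → V
  i=35: M-N = 25 → Z
  i=36: K-T = 17 → R
  i=37: O-L =  3 → D
  shifts repeat with period 8: AQVZRDYV

AQVZRDYV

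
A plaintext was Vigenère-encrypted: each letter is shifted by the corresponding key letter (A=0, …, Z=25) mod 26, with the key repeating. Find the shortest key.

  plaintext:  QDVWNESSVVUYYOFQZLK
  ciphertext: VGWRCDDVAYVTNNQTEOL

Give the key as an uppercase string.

FDBVPZLD

  i= 0: V-Q =  5 → F
  i= 1: G-D =  3 → D
  i= 2: W-V =  1 → B
  i= 3: R-W = 21 → V
  i= 4: C-N = 15 → P
  i= 5: D-E = 25 → Z
  i= 6: D-S = 11 → L
  i= 7: V-S =  3 → D
  i= 8: A-V =  5 → F
  i= 9: Y-V =  3 → D
  i=10: V-U =  1 → B
  i=11: T-Y = 21 → V
  i=12: N-Y = 15 → P
  i=13: N-O = 25 → Z
  i=14: Q-F = 11 → L
  i=15: T-Q =  3 → D
  i=16: E-Z =  5 → F
  i=17: O-L =  3 → D
  i=18: L-K =  1 → B
  shifts repeat with period 8: FDBVPZLD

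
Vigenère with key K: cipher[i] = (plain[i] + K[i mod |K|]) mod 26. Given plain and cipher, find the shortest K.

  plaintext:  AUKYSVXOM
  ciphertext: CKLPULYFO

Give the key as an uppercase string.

CQBR

  i= 0: C-A =  2 → C
  i= 1: K-U = 16 → Q
  i= 2: L-K =  1 → B
  i= 3: P-Y = 17 → R
  i= 4: U-S =  2 → C
  i= 5: L-V = 16 → Q
  i= 6: Y-X =  1 → B
  i= 7: F-O = 17 → R
  i= 8: O-M =  2 → C
  shifts repeat with period 4: CQBR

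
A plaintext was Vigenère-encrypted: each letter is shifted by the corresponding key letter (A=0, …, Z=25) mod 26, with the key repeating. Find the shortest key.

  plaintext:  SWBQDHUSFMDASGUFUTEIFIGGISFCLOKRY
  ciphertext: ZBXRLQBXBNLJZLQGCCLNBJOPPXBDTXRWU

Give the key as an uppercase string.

HFWBIJ

  i= 0: Z-S =  7 → H
  i= 1: B-W =  5 → F
  i= 2: X-B = 22 → W
  i= 3: R-Q =  1 → B
  i= 4: L-D =  8 → I
  i= 5: Q-H =  9 → J
  i= 6: B-U =  7 → H
  i= 7: X-S =  5 → F
  i= 8: B-F = 22 → W
  i= 9: N-M =  1 → B
  i=10: L-D =  8 → I
  i=11: J-A =  9 → J
  i=12: Z-S =  7 → H
  i=13: L-G =  5 → F
  i=14: Q-U = 22 → W
  i=15: G-F =  1 → B
  i=16: C-U =  8 → I
  i=17: C-T =  9 → J
  i=18: L-E =  7 → H
  i=19: N-I =  5 → F
  i=20: B-F = 22 → W
  i=21: J-I =  1 → B
  i=22: O-G =  8 → I
  i=23: P-G =  9 → J
  i=24: P-I =  7 → H
  i=25: X-S =  5 → F
  i=26: B-F = 22 → W
  i=27: D-C =  1 → B
  i=28: T-L =  8 → I
  i=29: X-O =  9 → J
  i=30: R-K =  7 → H
  i=31: W-R =  5 → F
  i=32: U-Y = 22 → W
  shifts repeat with period 6: HFWBIJ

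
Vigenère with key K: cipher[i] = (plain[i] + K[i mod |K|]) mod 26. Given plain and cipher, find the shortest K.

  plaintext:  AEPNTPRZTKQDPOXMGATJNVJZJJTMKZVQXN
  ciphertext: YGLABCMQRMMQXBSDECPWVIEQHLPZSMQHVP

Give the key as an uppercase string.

YCWNINVR

  i= 0: Y-A = 24 → Y
  i= 1: G-E =  2 → C
  i= 2: L-P = 22 → W
  i= 3: A-N = 13 → N
  i= 4: B-T =  8 → I
  i= 5: C-P = 13 → N
  i= 6: M-R = 21 → V
  i= 7: Q-Z = 17 → R
  i= 8: R-T = 24 → Y
  i= 9: M-K =  2 → C
  i=10: M-Q = 22 → W
  i=11: Q-D = 13 → N
  i=12: X-P =  8 → I
  i=13: B-O = 13 → N
  i=14: S-X = 21 → V
  i=15: D-M = 17 → R
  i=16: E-G = 24 → Y
  i=17: C-A =  2 → C
  i=18: P-T = 22 → W
  i=19: W-J = 13 → N
  i=20: V-N =  8 → I
  i=21: I-V = 13 → N
  i=22: E-J = 21 → V
  i=23: Q-Z = 17 → R
  i=24: H-J = 24 → Y
  i=25: L-J =  2 → C
  i=26: P-T = 22 → W
  i=27: Z-M = 13 → N
  i=28: S-K =  8 → I
  i=29: M-Z = 13 → N
  i=30: Q-V = 21 → V
  i=31: H-Q = 17 → R
  i=32: V-X = 24 → Y
  i=33: P-N =  2 → C
  shifts repeat with period 8: YCWNINVR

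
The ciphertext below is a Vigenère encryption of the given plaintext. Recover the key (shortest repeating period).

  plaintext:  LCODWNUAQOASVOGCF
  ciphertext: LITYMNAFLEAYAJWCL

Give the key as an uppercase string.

AGFVQ

  i= 0: L-L =  0 → A
  i= 1: I-C =  6 → G
  i= 2: T-O =  5 → F
  i= 3: Y-D = 21 → V
  i= 4: M-W = 16 → Q
  i= 5: N-N =  0 → A
  i= 6: A-U =  6 → G
  i= 7: F-A =  5 → F
  i= 8: L-Q = 21 → V
  i= 9: E-O = 16 → Q
  i=10: A-A =  0 → A
  i=11: Y-S =  6 → G
  i=12: A-V =  5 → F
  i=13: J-O = 21 → V
  i=14: W-G = 16 → Q
  i=15: C-C =  0 → A
  i=16: L-F =  6 → G
  shifts repeat with period 5: AGFVQ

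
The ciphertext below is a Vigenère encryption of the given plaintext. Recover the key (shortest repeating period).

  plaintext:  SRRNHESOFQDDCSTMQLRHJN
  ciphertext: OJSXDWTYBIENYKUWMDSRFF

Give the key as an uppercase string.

WSBK

  i= 0: O-S = 22 → W
  i= 1: J-R = 18 → S
  i= 2: S-R =  1 → B
  i= 3: X-N = 10 → K
  i= 4: D-H = 22 → W
  i= 5: W-E = 18 → S
  i= 6: T-S =  1 → B
  i= 7: Y-O = 10 → K
  i= 8: B-F = 22 → W
  i= 9: I-Q = 18 → S
  i=10: E-D =  1 → B
  i=11: N-D = 10 → K
  i=12: Y-C = 22 → W
  i=13: K-S = 18 → S
  i=14: U-T =  1 → B
  i=15: W-M = 10 → K
  i=16: M-Q = 22 → W
  i=17: D-L = 18 → S
  i=18: S-R =  1 → B
  i=19: R-H = 10 → K
  i=20: F-J = 22 → W
  i=21: F-N = 18 → S
  shifts repeat with period 4: WSBK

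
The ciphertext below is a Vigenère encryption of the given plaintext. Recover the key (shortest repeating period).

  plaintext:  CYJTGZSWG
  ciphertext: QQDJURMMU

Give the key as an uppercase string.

OSUQ

  i= 0: Q-C = 14 → O
  i= 1: Q-Y = 18 → S
  i= 2: D-J = 20 → U
  i= 3: J-T = 16 → Q
  i= 4: U-G = 14 → O
  i= 5: R-Z = 18 → S
  i= 6: M-S = 20 → U
  i= 7: M-W = 16 → Q
  i= 8: U-G = 14 → O
  shifts repeat with period 4: OSUQ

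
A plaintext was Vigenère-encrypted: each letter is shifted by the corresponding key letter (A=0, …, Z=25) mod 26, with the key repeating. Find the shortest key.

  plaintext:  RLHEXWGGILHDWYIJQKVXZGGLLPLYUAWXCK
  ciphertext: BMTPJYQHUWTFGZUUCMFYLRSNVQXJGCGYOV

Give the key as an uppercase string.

KBMLMC

  i= 0: B-R = 10 → K
  i= 1: M-L =  1 → B
  i= 2: T-H = 12 → M
  i= 3: P-E = 11 → L
  i= 4: J-X = 12 → M
  i= 5: Y-W =  2 → C
  i= 6: Q-G = 10 → K
  i= 7: H-G =  1 → B
  i= 8: U-I = 12 → M
  i= 9: W-L = 11 → L
  i=10: T-H = 12 → M
  i=11: F-D =  2 → C
  i=12: G-W = 10 → K
  i=13: Z-Y =  1 → B
  i=14: U-I = 12 → M
  i=15: U-J = 11 → L
  i=16: C-Q = 12 → M
  i=17: M-K =  2 → C
  i=18: F-V = 10 → K
  i=19: Y-X =  1 → B
  i=20: L-Z = 12 → M
  i=21: R-G = 11 → L
  i=22: S-G = 12 → M
  i=23: N-L =  2 → C
  i=24: V-L = 10 → K
  i=25: Q-P =  1 → B
  i=26: X-L = 12 → M
  i=27: J-Y = 11 → L
  i=28: G-U = 12 → M
  i=29: C-A =  2 → C
  i=30: G-W = 10 → K
  i=31: Y-X =  1 → B
  i=32: O-C = 12 → M
  i=33: V-K = 11 → L
  shifts repeat with period 6: KBMLMC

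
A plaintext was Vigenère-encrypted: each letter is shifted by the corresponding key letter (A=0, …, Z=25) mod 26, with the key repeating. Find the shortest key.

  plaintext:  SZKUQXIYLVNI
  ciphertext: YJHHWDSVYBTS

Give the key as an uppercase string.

GKXNG

  i= 0: Y-S =  6 → G
  i= 1: J-Z = 10 → K
  i= 2: H-K = 23 → X
  i= 3: H-U = 13 → N
  i= 4: W-Q =  6 → G
  i= 5: D-X =  6 → G
  i= 6: S-I = 10 → K
  i= 7: V-Y = 23 → X
  i= 8: Y-L = 13 → N
  i= 9: B-V =  6 → G
  i=10: T-N =  6 → G
  i=11: S-I = 10 → K
  shifts repeat with period 5: GKXNG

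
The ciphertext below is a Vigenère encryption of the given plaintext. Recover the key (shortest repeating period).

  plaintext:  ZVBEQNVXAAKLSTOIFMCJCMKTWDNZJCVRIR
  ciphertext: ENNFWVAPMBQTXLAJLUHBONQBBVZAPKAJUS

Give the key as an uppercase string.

  i= 0: E-Z =  5 → F
  i= 1: N-V = 18 → S
  i= 2: N-B = 12 → M
  i= 3: F-E =  1 → B
  i= 4: W-Q =  6 → G
  i= 5: V-N =  8 → I
  i= 6: A-V =  5 → F
  i= 7: P-X = 18 → S
  i= 8: M-A = 12 → M
  i= 9: B-A =  1 → B
  i=10: Q-K =  6 → G
  i=11: T-L =  8 → I
  i=12: X-S =  5 → F
  i=13: L-T = 18 → S
  i=14: A-O = 12 → M
  i=15: J-I =  1 → B
  i=16: L-F =  6 → G
  i=17: U-M =  8 → I
  i=18: H-C =  5 → F
  i=19: B-J = 18 → S
  i=20: O-C = 12 → M
  i=21: N-M =  1 → B
  i=22: Q-K =  6 → G
  i=23: B-T =  8 → I
  i=24: B-W =  5 → F
  i=25: V-D = 18 → S
  i=26: Z-N = 12 → M
  i=27: A-Z =  1 → B
  i=28: P-J =  6 → G
  i=29: K-C =  8 → I
  i=30: A-V =  5 → F
  i=31: J-R = 18 → S
  i=32: U-I = 12 → M
  i=33: S-R =  1 → B
  shifts repeat with period 6: FSMBGI

FSMBGI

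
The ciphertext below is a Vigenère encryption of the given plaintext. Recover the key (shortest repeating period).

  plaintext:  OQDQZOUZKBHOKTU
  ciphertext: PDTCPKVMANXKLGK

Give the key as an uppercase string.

BNQMQW

  i= 0: P-O =  1 → B
  i= 1: D-Q = 13 → N
  i= 2: T-D = 16 → Q
  i= 3: C-Q = 12 → M
  i= 4: P-Z = 16 → Q
  i= 5: K-O = 22 → W
  i= 6: V-U =  1 → B
  i= 7: M-Z = 13 → N
  i= 8: A-K = 16 → Q
  i= 9: N-B = 12 → M
  i=10: X-H = 16 → Q
  i=11: K-O = 22 → W
  i=12: L-K =  1 → B
  i=13: G-T = 13 → N
  i=14: K-U = 16 → Q
  shifts repeat with period 6: BNQMQW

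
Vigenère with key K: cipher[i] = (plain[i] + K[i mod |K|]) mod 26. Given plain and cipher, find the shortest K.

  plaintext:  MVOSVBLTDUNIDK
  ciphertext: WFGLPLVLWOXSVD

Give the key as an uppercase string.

  i= 0: W-M = 10 → K
  i= 1: F-V = 10 → K
  i= 2: G-O = 18 → S
  i= 3: L-S = 19 → T
  i= 4: P-V = 20 → U
  i= 5: L-B = 10 → K
  i= 6: V-L = 10 → K
  i= 7: L-T = 18 → S
  i= 8: W-D = 19 → T
  i= 9: O-U = 20 → U
  i=10: X-N = 10 → K
  i=11: S-I = 10 → K
  i=12: V-D = 18 → S
  i=13: D-K = 19 → T
  shifts repeat with period 5: KKSTU

KKSTU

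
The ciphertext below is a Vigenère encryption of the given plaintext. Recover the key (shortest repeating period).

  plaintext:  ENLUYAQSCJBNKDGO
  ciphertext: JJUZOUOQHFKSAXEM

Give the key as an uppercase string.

FWJFQUYY

  i= 0: J-E =  5 → F
  i= 1: J-N = 22 → W
  i= 2: U-L =  9 → J
  i= 3: Z-U =  5 → F
  i= 4: O-Y = 16 → Q
  i= 5: U-A = 20 → U
  i= 6: O-Q = 24 → Y
  i= 7: Q-S = 24 → Y
  i= 8: H-C =  5 → F
  i= 9: F-J = 22 → W
  i=10: K-B =  9 → J
  i=11: S-N =  5 → F
  i=12: A-K = 16 → Q
  i=13: X-D = 20 → U
  i=14: E-G = 24 → Y
  i=15: M-O = 24 → Y
  shifts repeat with period 8: FWJFQUYY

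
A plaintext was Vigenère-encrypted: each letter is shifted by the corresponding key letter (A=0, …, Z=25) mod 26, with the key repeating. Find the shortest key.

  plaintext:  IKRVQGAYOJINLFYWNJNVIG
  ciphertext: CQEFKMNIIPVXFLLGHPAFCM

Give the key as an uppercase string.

UGNK

  i= 0: C-I = 20 → U
  i= 1: Q-K =  6 → G
  i= 2: E-R = 13 → N
  i= 3: F-V = 10 → K
  i= 4: K-Q = 20 → U
  i= 5: M-G =  6 → G
  i= 6: N-A = 13 → N
  i= 7: I-Y = 10 → K
  i= 8: I-O = 20 → U
  i= 9: P-J =  6 → G
  i=10: V-I = 13 → N
  i=11: X-N = 10 → K
  i=12: F-L = 20 → U
  i=13: L-F =  6 → G
  i=14: L-Y = 13 → N
  i=15: G-W = 10 → K
  i=16: H-N = 20 → U
  i=17: P-J =  6 → G
  i=18: A-N = 13 → N
  i=19: F-V = 10 → K
  i=20: C-I = 20 → U
  i=21: M-G =  6 → G
  shifts repeat with period 4: UGNK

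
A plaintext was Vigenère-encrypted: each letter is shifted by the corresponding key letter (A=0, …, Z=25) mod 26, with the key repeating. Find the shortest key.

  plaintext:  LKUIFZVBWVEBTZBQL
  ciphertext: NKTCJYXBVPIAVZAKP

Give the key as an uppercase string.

  i= 0: N-L =  2 → C
  i= 1: K-K =  0 → A
  i= 2: T-U = 25 → Z
  i= 3: C-I = 20 → U
  i= 4: J-F =  4 → E
  i= 5: Y-Z = 25 → Z
  i= 6: X-V =  2 → C
  i= 7: B-B =  0 → A
  i= 8: V-W = 25 → Z
  i= 9: P-V = 20 → U
  i=10: I-E =  4 → E
  i=11: A-B = 25 → Z
  i=12: V-T =  2 → C
  i=13: Z-Z =  0 → A
  i=14: A-B = 25 → Z
  i=15: K-Q = 20 → U
  i=16: P-L =  4 → E
  shifts repeat with period 6: CAZUEZ

CAZUEZ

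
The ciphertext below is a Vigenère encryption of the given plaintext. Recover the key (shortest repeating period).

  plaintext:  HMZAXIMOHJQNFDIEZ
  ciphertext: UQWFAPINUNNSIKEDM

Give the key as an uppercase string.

NEXFDHWZ

  i= 0: U-H = 13 → N
  i= 1: Q-M =  4 → E
  i= 2: W-Z = 23 → X
  i= 3: F-A =  5 → F
  i= 4: A-X =  3 → D
  i= 5: P-I =  7 → H
  i= 6: I-M = 22 → W
  i= 7: N-O = 25 → Z
  i= 8: U-H = 13 → N
  i= 9: N-J =  4 → E
  i=10: N-Q = 23 → X
  i=11: S-N =  5 → F
  i=12: I-F =  3 → D
  i=13: K-D =  7 → H
  i=14: E-I = 22 → W
  i=15: D-E = 25 → Z
  i=16: M-Z = 13 → N
  shifts repeat with period 8: NEXFDHWZ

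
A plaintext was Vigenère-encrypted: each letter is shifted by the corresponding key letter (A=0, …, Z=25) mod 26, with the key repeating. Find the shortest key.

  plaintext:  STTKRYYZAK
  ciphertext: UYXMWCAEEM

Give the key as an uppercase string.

CFE

  i= 0: U-S =  2 → C
  i= 1: Y-T =  5 → F
  i= 2: X-T =  4 → E
  i= 3: M-K =  2 → C
  i= 4: W-R =  5 → F
  i= 5: C-Y =  4 → E
  i= 6: A-Y =  2 → C
  i= 7: E-Z =  5 → F
  i= 8: E-A =  4 → E
  i= 9: M-K =  2 → C
  shifts repeat with period 3: CFE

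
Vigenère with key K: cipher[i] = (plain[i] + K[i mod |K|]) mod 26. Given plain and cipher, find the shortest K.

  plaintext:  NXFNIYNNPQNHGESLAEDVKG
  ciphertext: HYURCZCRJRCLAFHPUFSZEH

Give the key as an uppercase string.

UBPE

  i= 0: H-N = 20 → U
  i= 1: Y-X =  1 → B
  i= 2: U-F = 15 → P
  i= 3: R-N =  4 → E
  i= 4: C-I = 20 → U
  i= 5: Z-Y =  1 → B
  i= 6: C-N = 15 → P
  i= 7: R-N =  4 → E
  i= 8: J-P = 20 → U
  i= 9: R-Q =  1 → B
  i=10: C-N = 15 → P
  i=11: L-H =  4 → E
  i=12: A-G = 20 → U
  i=13: F-E =  1 → B
  i=14: H-S = 15 → P
  i=15: P-L =  4 → E
  i=16: U-A = 20 → U
  i=17: F-E =  1 → B
  i=18: S-D = 15 → P
  i=19: Z-V =  4 → E
  i=20: E-K = 20 → U
  i=21: H-G =  1 → B
  shifts repeat with period 4: UBPE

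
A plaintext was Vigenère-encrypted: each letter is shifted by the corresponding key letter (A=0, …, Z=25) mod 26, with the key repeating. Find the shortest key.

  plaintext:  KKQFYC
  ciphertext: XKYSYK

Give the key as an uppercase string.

  i= 0: X-K = 13 → N
  i= 1: K-K =  0 → A
  i= 2: Y-Q =  8 → I
  i= 3: S-F = 13 → N
  i= 4: Y-Y =  0 → A
  i= 5: K-C =  8 → I
  shifts repeat with period 3: NAI

NAI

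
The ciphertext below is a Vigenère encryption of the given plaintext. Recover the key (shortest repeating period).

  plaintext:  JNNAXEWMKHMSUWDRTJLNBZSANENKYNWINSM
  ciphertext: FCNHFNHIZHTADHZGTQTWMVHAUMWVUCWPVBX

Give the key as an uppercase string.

  i= 0: F-J = 22 → W
  i= 1: C-N = 15 → P
  i= 2: N-N =  0 → A
  i= 3: H-A =  7 → H
  i= 4: F-X =  8 → I
  i= 5: N-E =  9 → J
  i= 6: H-W = 11 → L
  i= 7: I-M = 22 → W
  i= 8: Z-K = 15 → P
  i= 9: H-H =  0 → A
  i=10: T-M =  7 → H
  i=11: A-S =  8 → I
  i=12: D-U =  9 → J
  i=13: H-W = 11 → L
  i=14: Z-D = 22 → W
  i=15: G-R = 15 → P
  i=16: T-T =  0 → A
  i=17: Q-J =  7 → H
  i=18: T-L =  8 → I
  i=19: W-N =  9 → J
  i=20: M-B = 11 → L
  i=21: V-Z = 22 → W
  i=22: H-S = 15 → P
  i=23: A-A =  0 → A
  i=24: U-N =  7 → H
  i=25: M-E =  8 → I
  i=26: W-N =  9 → J
  i=27: V-K = 11 → L
  i=28: U-Y = 22 → W
  i=29: C-N = 15 → P
  i=30: W-W =  0 → A
  i=31: P-I =  7 → H
  i=32: V-N =  8 → I
  i=33: B-S =  9 → J
  i=34: X-M = 11 → L
  shifts repeat with period 7: WPAHIJL

WPAHIJL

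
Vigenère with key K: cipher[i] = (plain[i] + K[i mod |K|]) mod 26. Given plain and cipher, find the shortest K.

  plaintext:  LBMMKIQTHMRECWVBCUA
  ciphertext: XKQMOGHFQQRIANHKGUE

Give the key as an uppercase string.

  i= 0: X-L = 12 → M
  i= 1: K-B =  9 → J
  i= 2: Q-M =  4 → E
  i= 3: M-M =  0 → A
  i= 4: O-K =  4 → E
  i= 5: G-I = 24 → Y
  i= 6: H-Q = 17 → R
  i= 7: F-T = 12 → M
  i= 8: Q-H =  9 → J
  i= 9: Q-M =  4 → E
  i=10: R-R =  0 → A
  i=11: I-E =  4 → E
  i=12: A-C = 24 → Y
  i=13: N-W = 17 → R
  i=14: H-V = 12 → M
  i=15: K-B =  9 → J
  i=16: G-C =  4 → E
  i=17: U-U =  0 → A
  i=18: E-A =  4 → E
  shifts repeat with period 7: MJEAEYR

MJEAEYR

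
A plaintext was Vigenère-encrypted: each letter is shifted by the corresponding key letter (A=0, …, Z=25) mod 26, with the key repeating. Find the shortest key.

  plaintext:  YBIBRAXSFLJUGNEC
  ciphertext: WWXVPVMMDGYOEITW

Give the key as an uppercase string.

  i= 0: W-Y = 24 → Y
  i= 1: W-B = 21 → V
  i= 2: X-I = 15 → P
  i= 3: V-B = 20 → U
  i= 4: P-R = 24 → Y
  i= 5: V-A = 21 → V
  i= 6: M-X = 15 → P
  i= 7: M-S = 20 → U
  i= 8: D-F = 24 → Y
  i= 9: G-L = 21 → V
  i=10: Y-J = 15 → P
  i=11: O-U = 20 → U
  i=12: E-G = 24 → Y
  i=13: I-N = 21 → V
  i=14: T-E = 15 → P
  i=15: W-C = 20 → U
  shifts repeat with period 4: YVPU

YVPU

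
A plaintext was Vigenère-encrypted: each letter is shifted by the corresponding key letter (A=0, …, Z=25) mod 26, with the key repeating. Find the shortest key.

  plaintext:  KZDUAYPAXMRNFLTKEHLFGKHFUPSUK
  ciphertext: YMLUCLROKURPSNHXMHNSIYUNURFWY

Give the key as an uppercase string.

  i= 0: Y-K = 14 → O
  i= 1: M-Z = 13 → N
  i= 2: L-D =  8 → I
  i= 3: U-U =  0 → A
  i= 4: C-A =  2 → C
  i= 5: L-Y = 13 → N
  i= 6: R-P =  2 → C
  i= 7: O-A = 14 → O
  i= 8: K-X = 13 → N
  i= 9: U-M =  8 → I
  i=10: R-R =  0 → A
  i=11: P-N =  2 → C
  i=12: S-F = 13 → N
  i=13: N-L =  2 → C
  i=14: H-T = 14 → O
  i=15: X-K = 13 → N
  i=16: M-E =  8 → I
  i=17: H-H =  0 → A
  i=18: N-L =  2 → C
  i=19: S-F = 13 → N
  i=20: I-G =  2 → C
  i=21: Y-K = 14 → O
  i=22: U-H = 13 → N
  i=23: N-F =  8 → I
  i=24: U-U =  0 → A
  i=25: R-P =  2 → C
  i=26: F-S = 13 → N
  i=27: W-U =  2 → C
  i=28: Y-K = 14 → O
  shifts repeat with period 7: ONIACNC

ONIACNC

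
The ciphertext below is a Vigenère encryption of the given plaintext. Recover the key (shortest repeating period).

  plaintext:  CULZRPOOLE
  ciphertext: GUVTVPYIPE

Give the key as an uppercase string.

EAKU

  i= 0: G-C =  4 → E
  i= 1: U-U =  0 → A
  i= 2: V-L = 10 → K
  i= 3: T-Z = 20 → U
  i= 4: V-R =  4 → E
  i= 5: P-P =  0 → A
  i= 6: Y-O = 10 → K
  i= 7: I-O = 20 → U
  i= 8: P-L =  4 → E
  i= 9: E-E =  0 → A
  shifts repeat with period 4: EAKU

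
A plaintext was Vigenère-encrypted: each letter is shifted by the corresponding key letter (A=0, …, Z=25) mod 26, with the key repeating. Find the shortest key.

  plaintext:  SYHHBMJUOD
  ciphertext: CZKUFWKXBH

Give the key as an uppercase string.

  i= 0: C-S = 10 → K
  i= 1: Z-Y =  1 → B
  i= 2: K-H =  3 → D
  i= 3: U-H = 13 → N
  i= 4: F-B =  4 → E
  i= 5: W-M = 10 → K
  i= 6: K-J =  1 → B
  i= 7: X-U =  3 → D
  i= 8: B-O = 13 → N
  i= 9: H-D =  4 → E
  shifts repeat with period 5: KBDNE

KBDNE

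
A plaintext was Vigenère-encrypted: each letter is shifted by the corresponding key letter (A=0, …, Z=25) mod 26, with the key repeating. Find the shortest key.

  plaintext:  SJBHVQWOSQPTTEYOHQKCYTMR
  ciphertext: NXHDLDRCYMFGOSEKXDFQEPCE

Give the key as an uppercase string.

VOGWQN

  i= 0: N-S = 21 → V
  i= 1: X-J = 14 → O
  i= 2: H-B =  6 → G
  i= 3: D-H = 22 → W
  i= 4: L-V = 16 → Q
  i= 5: D-Q = 13 → N
  i= 6: R-W = 21 → V
  i= 7: C-O = 14 → O
  i= 8: Y-S =  6 → G
  i= 9: M-Q = 22 → W
  i=10: F-P = 16 → Q
  i=11: G-T = 13 → N
  i=12: O-T = 21 → V
  i=13: S-E = 14 → O
  i=14: E-Y =  6 → G
  i=15: K-O = 22 → W
  i=16: X-H = 16 → Q
  i=17: D-Q = 13 → N
  i=18: F-K = 21 → V
  i=19: Q-C = 14 → O
  i=20: E-Y =  6 → G
  i=21: P-T = 22 → W
  i=22: C-M = 16 → Q
  i=23: E-R = 13 → N
  shifts repeat with period 6: VOGWQN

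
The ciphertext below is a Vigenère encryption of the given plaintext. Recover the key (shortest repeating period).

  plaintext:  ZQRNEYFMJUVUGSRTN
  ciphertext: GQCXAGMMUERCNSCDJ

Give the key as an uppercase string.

  i= 0: G-Z =  7 → H
  i= 1: Q-Q =  0 → A
  i= 2: C-R = 11 → L
  i= 3: X-N = 10 → K
  i= 4: A-E = 22 → W
  i= 5: G-Y =  8 → I
  i= 6: M-F =  7 → H
  i= 7: M-M =  0 → A
  i= 8: U-J = 11 → L
  i= 9: E-U = 10 → K
  i=10: R-V = 22 → W
  i=11: C-U =  8 → I
  i=12: N-G =  7 → H
  i=13: S-S =  0 → A
  i=14: C-R = 11 → L
  i=15: D-T = 10 → K
  i=16: J-N = 22 → W
  shifts repeat with period 6: HALKWI

HALKWI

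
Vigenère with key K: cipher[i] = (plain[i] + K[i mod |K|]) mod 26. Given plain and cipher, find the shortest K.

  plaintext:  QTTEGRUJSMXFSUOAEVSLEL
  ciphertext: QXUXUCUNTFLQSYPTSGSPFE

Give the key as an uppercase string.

AEBTOL

  i= 0: Q-Q =  0 → A
  i= 1: X-T =  4 → E
  i= 2: U-T =  1 → B
  i= 3: X-E = 19 → T
  i= 4: U-G = 14 → O
  i= 5: C-R = 11 → L
  i= 6: U-U =  0 → A
  i= 7: N-J =  4 → E
  i= 8: T-S =  1 → B
  i= 9: F-M = 19 → T
  i=10: L-X = 14 → O
  i=11: Q-F = 11 → L
  i=12: S-S =  0 → A
  i=13: Y-U =  4 → E
  i=14: P-O =  1 → B
  i=15: T-A = 19 → T
  i=16: S-E = 14 → O
  i=17: G-V = 11 → L
  i=18: S-S =  0 → A
  i=19: P-L =  4 → E
  i=20: F-E =  1 → B
  i=21: E-L = 19 → T
  shifts repeat with period 6: AEBTOL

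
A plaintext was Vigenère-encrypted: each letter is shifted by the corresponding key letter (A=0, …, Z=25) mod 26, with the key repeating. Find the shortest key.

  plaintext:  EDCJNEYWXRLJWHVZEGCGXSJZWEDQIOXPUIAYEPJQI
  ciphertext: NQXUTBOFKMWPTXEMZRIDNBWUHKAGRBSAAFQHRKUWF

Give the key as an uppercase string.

  i= 0: N-E =  9 → J
  i= 1: Q-D = 13 → N
  i= 2: X-C = 21 → V
  i= 3: U-J = 11 → L
  i= 4: T-N =  6 → G
  i= 5: B-E = 23 → X
  i= 6: O-Y = 16 → Q
  i= 7: F-W =  9 → J
  i= 8: K-X = 13 → N
  i= 9: M-R = 21 → V
  i=10: W-L = 11 → L
  i=11: P-J =  6 → G
  i=12: T-W = 23 → X
  i=13: X-H = 16 → Q
  i=14: E-V =  9 → J
  i=15: M-Z = 13 → N
  i=16: Z-E = 21 → V
  i=17: R-G = 11 → L
  i=18: I-C =  6 → G
  i=19: D-G = 23 → X
  i=20: N-X = 16 → Q
  i=21: B-S =  9 → J
  i=22: W-J = 13 → N
  i=23: U-Z = 21 → V
  i=24: H-W = 11 → L
  i=25: K-E =  6 → G
  i=26: A-D = 23 → X
  i=27: G-Q = 16 → Q
  i=28: R-I =  9 → J
  i=29: B-O = 13 → N
  i=30: S-X = 21 → V
  i=31: A-P = 11 → L
  i=32: A-U =  6 → G
  i=33: F-I = 23 → X
  i=34: Q-A = 16 → Q
  i=35: H-Y =  9 → J
  i=36: R-E = 13 → N
  i=37: K-P = 21 → V
  i=38: U-J = 11 → L
  i=39: W-Q =  6 → G
  i=40: F-I = 23 → X
  shifts repeat with period 7: JNVLGXQ

JNVLGXQ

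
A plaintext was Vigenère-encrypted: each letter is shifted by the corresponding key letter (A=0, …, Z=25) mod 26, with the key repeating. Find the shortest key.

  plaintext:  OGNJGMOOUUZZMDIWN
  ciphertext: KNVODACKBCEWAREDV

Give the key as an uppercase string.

WHIFXOO

  i= 0: K-O = 22 → W
  i= 1: N-G =  7 → H
  i= 2: V-N =  8 → I
  i= 3: O-J =  5 → F
  i= 4: D-G = 23 → X
  i= 5: A-M = 14 → O
  i= 6: C-O = 14 → O
  i= 7: K-O = 22 → W
  i= 8: B-U =  7 → H
  i= 9: C-U =  8 → I
  i=10: E-Z =  5 → F
  i=11: W-Z = 23 → X
  i=12: A-M = 14 → O
  i=13: R-D = 14 → O
  i=14: E-I = 22 → W
  i=15: D-W =  7 → H
  i=16: V-N =  8 → I
  shifts repeat with period 7: WHIFXOO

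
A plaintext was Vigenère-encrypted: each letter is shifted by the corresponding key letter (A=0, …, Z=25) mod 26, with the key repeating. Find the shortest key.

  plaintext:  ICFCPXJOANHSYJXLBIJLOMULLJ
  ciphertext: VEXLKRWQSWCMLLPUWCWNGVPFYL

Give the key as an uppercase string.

  i= 0: V-I = 13 → N
  i= 1: E-C =  2 → C
  i= 2: X-F = 18 → S
  i= 3: L-C =  9 → J
  i= 4: K-P = 21 → V
  i= 5: R-X = 20 → U
  i= 6: W-J = 13 → N
  i= 7: Q-O =  2 → C
  i= 8: S-A = 18 → S
  i= 9: W-N =  9 → J
  i=10: C-H = 21 → V
  i=11: M-S = 20 → U
  i=12: L-Y = 13 → N
  i=13: L-J =  2 → C
  i=14: P-X = 18 → S
  i=15: U-L =  9 → J
  i=16: W-B = 21 → V
  i=17: C-I = 20 → U
  i=18: W-J = 13 → N
  i=19: N-L =  2 → C
  i=20: G-O = 18 → S
  i=21: V-M =  9 → J
  i=22: P-U = 21 → V
  i=23: F-L = 20 → U
  i=24: Y-L = 13 → N
  i=25: L-J =  2 → C
  shifts repeat with period 6: NCSJVU

NCSJVU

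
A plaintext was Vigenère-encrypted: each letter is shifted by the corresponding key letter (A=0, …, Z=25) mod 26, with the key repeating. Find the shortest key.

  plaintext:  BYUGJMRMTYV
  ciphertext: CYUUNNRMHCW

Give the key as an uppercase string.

  i= 0: C-B =  1 → B
  i= 1: Y-Y =  0 → A
  i= 2: U-U =  0 → A
  i= 3: U-G = 14 → O
  i= 4: N-J =  4 → E
  i= 5: N-M =  1 → B
  i= 6: R-R =  0 → A
  i= 7: M-M =  0 → A
  i= 8: H-T = 14 → O
  i= 9: C-Y =  4 → E
  i=10: W-V =  1 → B
  shifts repeat with period 5: BAAOE

BAAOE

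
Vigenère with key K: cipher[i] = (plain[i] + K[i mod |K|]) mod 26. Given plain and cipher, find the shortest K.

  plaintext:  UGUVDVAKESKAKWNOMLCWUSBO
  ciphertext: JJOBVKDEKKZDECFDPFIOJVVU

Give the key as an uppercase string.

PDUGS

  i= 0: J-U = 15 → P
  i= 1: J-G =  3 → D
  i= 2: O-U = 20 → U
  i= 3: B-V =  6 → G
  i= 4: V-D = 18 → S
  i= 5: K-V = 15 → P
  i= 6: D-A =  3 → D
  i= 7: E-K = 20 → U
  i= 8: K-E =  6 → G
  i= 9: K-S = 18 → S
  i=10: Z-K = 15 → P
  i=11: D-A =  3 → D
  i=12: E-K = 20 → U
  i=13: C-W =  6 → G
  i=14: F-N = 18 → S
  i=15: D-O = 15 → P
  i=16: P-M =  3 → D
  i=17: F-L = 20 → U
  i=18: I-C =  6 → G
  i=19: O-W = 18 → S
  i=20: J-U = 15 → P
  i=21: V-S =  3 → D
  i=22: V-B = 20 → U
  i=23: U-O =  6 → G
  shifts repeat with period 5: PDUGS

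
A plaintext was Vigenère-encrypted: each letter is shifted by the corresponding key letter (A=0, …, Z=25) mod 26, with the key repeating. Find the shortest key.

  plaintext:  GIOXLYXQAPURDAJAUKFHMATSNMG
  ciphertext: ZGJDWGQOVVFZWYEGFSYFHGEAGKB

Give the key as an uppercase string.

  i= 0: Z-G = 19 → T
  i= 1: G-I = 24 → Y
  i= 2: J-O = 21 → V
  i= 3: D-X =  6 → G
  i= 4: W-L = 11 → L
  i= 5: G-Y =  8 → I
  i= 6: Q-X = 19 → T
  i= 7: O-Q = 24 → Y
  i= 8: V-A = 21 → V
  i= 9: V-P =  6 → G
  i=10: F-U = 11 → L
  i=11: Z-R =  8 → I
  i=12: W-D = 19 → T
  i=13: Y-A = 24 → Y
  i=14: E-J = 21 → V
  i=15: G-A =  6 → G
  i=16: F-U = 11 → L
  i=17: S-K =  8 → I
  i=18: Y-F = 19 → T
  i=19: F-H = 24 → Y
  i=20: H-M = 21 → V
  i=21: G-A =  6 → G
  i=22: E-T = 11 → L
  i=23: A-S =  8 → I
  i=24: G-N = 19 → T
  i=25: K-M = 24 → Y
  i=26: B-G = 21 → V
  shifts repeat with period 6: TYVGLI

TYVGLI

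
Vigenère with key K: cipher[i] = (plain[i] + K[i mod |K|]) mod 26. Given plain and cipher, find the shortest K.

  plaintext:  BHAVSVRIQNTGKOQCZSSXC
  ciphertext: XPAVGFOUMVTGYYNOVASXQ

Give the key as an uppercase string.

WIAAOKXM

  i= 0: X-B = 22 → W
  i= 1: P-H =  8 → I
  i= 2: A-A =  0 → A
  i= 3: V-V =  0 → A
  i= 4: G-S = 14 → O
  i= 5: F-V = 10 → K
  i= 6: O-R = 23 → X
  i= 7: U-I = 12 → M
  i= 8: M-Q = 22 → W
  i= 9: V-N =  8 → I
  i=10: T-T =  0 → A
  i=11: G-G =  0 → A
  i=12: Y-K = 14 → O
  i=13: Y-O = 10 → K
  i=14: N-Q = 23 → X
  i=15: O-C = 12 → M
  i=16: V-Z = 22 → W
  i=17: A-S =  8 → I
  i=18: S-S =  0 → A
  i=19: X-X =  0 → A
  i=20: Q-C = 14 → O
  shifts repeat with period 8: WIAAOKXM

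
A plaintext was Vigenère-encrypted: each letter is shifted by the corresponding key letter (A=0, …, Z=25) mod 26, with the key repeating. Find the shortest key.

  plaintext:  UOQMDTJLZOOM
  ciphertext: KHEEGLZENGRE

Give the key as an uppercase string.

  i= 0: K-U = 16 → Q
  i= 1: H-O = 19 → T
  i= 2: E-Q = 14 → O
  i= 3: E-M = 18 → S
  i= 4: G-D =  3 → D
  i= 5: L-T = 18 → S
  i= 6: Z-J = 16 → Q
  i= 7: E-L = 19 → T
  i= 8: N-Z = 14 → O
  i= 9: G-O = 18 → S
  i=10: R-O =  3 → D
  i=11: E-M = 18 → S
  shifts repeat with period 6: QTOSDS

QTOSDS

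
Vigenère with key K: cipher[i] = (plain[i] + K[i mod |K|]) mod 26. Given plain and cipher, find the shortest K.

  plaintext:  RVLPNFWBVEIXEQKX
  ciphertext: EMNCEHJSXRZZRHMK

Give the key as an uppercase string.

  i= 0: E-R = 13 → N
  i= 1: M-V = 17 → R
  i= 2: N-L =  2 → C
  i= 3: C-P = 13 → N
  i= 4: E-N = 17 → R
  i= 5: H-F =  2 → C
  i= 6: J-W = 13 → N
  i= 7: S-B = 17 → R
  i= 8: X-V =  2 → C
  i= 9: R-E = 13 → N
  i=10: Z-I = 17 → R
  i=11: Z-X =  2 → C
  i=12: R-E = 13 → N
  i=13: H-Q = 17 → R
  i=14: M-K =  2 → C
  i=15: K-X = 13 → N
  shifts repeat with period 3: NRC

NRC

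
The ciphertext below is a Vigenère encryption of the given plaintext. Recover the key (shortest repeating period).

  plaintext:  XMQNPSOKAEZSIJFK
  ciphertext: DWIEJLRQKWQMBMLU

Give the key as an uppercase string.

  i= 0: D-X =  6 → G
  i= 1: W-M = 10 → K
  i= 2: I-Q = 18 → S
  i= 3: E-N = 17 → R
  i= 4: J-P = 20 → U
  i= 5: L-S = 19 → T
  i= 6: R-O =  3 → D
  i= 7: Q-K =  6 → G
  i= 8: K-A = 10 → K
  i= 9: W-E = 18 → S
  i=10: Q-Z = 17 → R
  i=11: M-S = 20 → U
  i=12: B-I = 19 → T
  i=13: M-J =  3 → D
  i=14: L-F =  6 → G
  i=15: U-K = 10 → K
  shifts repeat with period 7: GKSRUTD

GKSRUTD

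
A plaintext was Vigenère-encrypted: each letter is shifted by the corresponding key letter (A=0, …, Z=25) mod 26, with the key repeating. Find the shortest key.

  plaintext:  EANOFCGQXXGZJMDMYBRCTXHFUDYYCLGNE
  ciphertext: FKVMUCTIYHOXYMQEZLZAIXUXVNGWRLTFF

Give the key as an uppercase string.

BKIYPANS

  i= 0: F-E =  1 → B
  i= 1: K-A = 10 → K
  i= 2: V-N =  8 → I
  i= 3: M-O = 24 → Y
  i= 4: U-F = 15 → P
  i= 5: C-C =  0 → A
  i= 6: T-G = 13 → N
  i= 7: I-Q = 18 → S
  i= 8: Y-X =  1 → B
  i= 9: H-X = 10 → K
  i=10: O-G =  8 → I
  i=11: X-Z = 24 → Y
  i=12: Y-J = 15 → P
  i=13: M-M =  0 → A
  i=14: Q-D = 13 → N
  i=15: E-M = 18 → S
  i=16: Z-Y =  1 → B
  i=17: L-B = 10 → K
  i=18: Z-R =  8 → I
  i=19: A-C = 24 → Y
  i=20: I-T = 15 → P
  i=21: X-X =  0 → A
  i=22: U-H = 13 → N
  i=23: X-F = 18 → S
  i=24: V-U =  1 → B
  i=25: N-D = 10 → K
  i=26: G-Y =  8 → I
  i=27: W-Y = 24 → Y
  i=28: R-C = 15 → P
  i=29: L-L =  0 → A
  i=30: T-G = 13 → N
  i=31: F-N = 18 → S
  i=32: F-E =  1 → B
  shifts repeat with period 8: BKIYPANS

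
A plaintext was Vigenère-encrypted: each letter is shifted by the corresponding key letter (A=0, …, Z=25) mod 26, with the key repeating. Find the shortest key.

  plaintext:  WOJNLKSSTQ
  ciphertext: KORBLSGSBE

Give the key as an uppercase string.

  i= 0: K-W = 14 → O
  i= 1: O-O =  0 → A
  i= 2: R-J =  8 → I
  i= 3: B-N = 14 → O
  i= 4: L-L =  0 → A
  i= 5: S-K =  8 → I
  i= 6: G-S = 14 → O
  i= 7: S-S =  0 → A
  i= 8: B-T =  8 → I
  i= 9: E-Q = 14 → O
  shifts repeat with period 3: OAI

OAI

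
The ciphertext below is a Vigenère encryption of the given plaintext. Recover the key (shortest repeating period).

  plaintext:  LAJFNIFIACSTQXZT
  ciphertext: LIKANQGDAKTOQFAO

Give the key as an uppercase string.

  i= 0: L-L =  0 → A
  i= 1: I-A =  8 → I
  i= 2: K-J =  1 → B
  i= 3: A-F = 21 → V
  i= 4: N-N =  0 → A
  i= 5: Q-I =  8 → I
  i= 6: G-F =  1 → B
  i= 7: D-I = 21 → V
  i= 8: A-A =  0 → A
  i= 9: K-C =  8 → I
  i=10: T-S =  1 → B
  i=11: O-T = 21 → V
  i=12: Q-Q =  0 → A
  i=13: F-X =  8 → I
  i=14: A-Z =  1 → B
  i=15: O-T = 21 → V
  shifts repeat with period 4: AIBV

AIBV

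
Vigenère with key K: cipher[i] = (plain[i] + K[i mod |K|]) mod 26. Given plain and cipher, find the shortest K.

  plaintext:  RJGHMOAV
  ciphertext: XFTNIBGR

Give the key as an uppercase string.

  i= 0: X-R =  6 → G
  i= 1: F-J = 22 → W
  i= 2: T-G = 13 → N
  i= 3: N-H =  6 → G
  i= 4: I-M = 22 → W
  i= 5: B-O = 13 → N
  i= 6: G-A =  6 → G
  i= 7: R-V = 22 → W
  shifts repeat with period 3: GWN

GWN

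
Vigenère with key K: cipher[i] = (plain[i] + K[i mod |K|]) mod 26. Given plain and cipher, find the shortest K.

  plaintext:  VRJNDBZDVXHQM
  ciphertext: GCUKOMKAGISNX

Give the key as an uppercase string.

  i= 0: G-V = 11 → L
  i= 1: C-R = 11 → L
  i= 2: U-J = 11 → L
  i= 3: K-N = 23 → X
  i= 4: O-D = 11 → L
  i= 5: M-B = 11 → L
  i= 6: K-Z = 11 → L
  i= 7: A-D = 23 → X
  i= 8: G-V = 11 → L
  i= 9: I-X = 11 → L
  i=10: S-H = 11 → L
  i=11: N-Q = 23 → X
  i=12: X-M = 11 → L
  shifts repeat with period 4: LLLX

LLLX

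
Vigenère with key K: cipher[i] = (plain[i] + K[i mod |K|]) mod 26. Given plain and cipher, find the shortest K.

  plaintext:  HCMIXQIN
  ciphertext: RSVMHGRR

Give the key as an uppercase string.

KQJE

  i= 0: R-H = 10 → K
  i= 1: S-C = 16 → Q
  i= 2: V-M =  9 → J
  i= 3: M-I =  4 → E
  i= 4: H-X = 10 → K
  i= 5: G-Q = 16 → Q
  i= 6: R-I =  9 → J
  i= 7: R-N =  4 → E
  shifts repeat with period 4: KQJE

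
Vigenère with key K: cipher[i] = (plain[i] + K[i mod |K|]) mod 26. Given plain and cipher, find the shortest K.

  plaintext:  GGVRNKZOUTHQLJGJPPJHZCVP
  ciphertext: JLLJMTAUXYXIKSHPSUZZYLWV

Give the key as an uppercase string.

  i= 0: J-G =  3 → D
  i= 1: L-G =  5 → F
  i= 2: L-V = 16 → Q
  i= 3: J-R = 18 → S
  i= 4: M-N = 25 → Z
  i= 5: T-K =  9 → J
  i= 6: A-Z =  1 → B
  i= 7: U-O =  6 → G
  i= 8: X-U =  3 → D
  i= 9: Y-T =  5 → F
  i=10: X-H = 16 → Q
  i=11: I-Q = 18 → S
  i=12: K-L = 25 → Z
  i=13: S-J =  9 → J
  i=14: H-G =  1 → B
  i=15: P-J =  6 → G
  i=16: S-P =  3 → D
  i=17: U-P =  5 → F
  i=18: Z-J = 16 → Q
  i=19: Z-H = 18 → S
  i=20: Y-Z = 25 → Z
  i=21: L-C =  9 → J
  i=22: W-V =  1 → B
  i=23: V-P =  6 → G
  shifts repeat with period 8: DFQSZJBG

DFQSZJBG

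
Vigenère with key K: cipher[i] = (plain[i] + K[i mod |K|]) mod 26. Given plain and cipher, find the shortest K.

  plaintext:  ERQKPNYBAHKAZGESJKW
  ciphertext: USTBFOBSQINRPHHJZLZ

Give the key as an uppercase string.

QBDR

  i= 0: U-E = 16 → Q
  i= 1: S-R =  1 → B
  i= 2: T-Q =  3 → D
  i= 3: B-K = 17 → R
  i= 4: F-P = 16 → Q
  i= 5: O-N =  1 → B
  i= 6: B-Y =  3 → D
  i= 7: S-B = 17 → R
  i= 8: Q-A = 16 → Q
  i= 9: I-H =  1 → B
  i=10: N-K =  3 → D
  i=11: R-A = 17 → R
  i=12: P-Z = 16 → Q
  i=13: H-G =  1 → B
  i=14: H-E =  3 → D
  i=15: J-S = 17 → R
  i=16: Z-J = 16 → Q
  i=17: L-K =  1 → B
  i=18: Z-W =  3 → D
  shifts repeat with period 4: QBDR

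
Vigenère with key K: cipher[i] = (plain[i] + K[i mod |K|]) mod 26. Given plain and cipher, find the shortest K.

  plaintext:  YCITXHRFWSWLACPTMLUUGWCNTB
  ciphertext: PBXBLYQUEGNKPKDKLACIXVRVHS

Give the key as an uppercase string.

RZPIO

  i= 0: P-Y = 17 → R
  i= 1: B-C = 25 → Z
  i= 2: X-I = 15 → P
  i= 3: B-T =  8 → I
  i= 4: L-X = 14 → O
  i= 5: Y-H = 17 → R
  i= 6: Q-R = 25 → Z
  i= 7: U-F = 15 → P
  i= 8: E-W =  8 → I
  i= 9: G-S = 14 → O
  i=10: N-W = 17 → R
  i=11: K-L = 25 → Z
  i=12: P-A = 15 → P
  i=13: K-C =  8 → I
  i=14: D-P = 14 → O
  i=15: K-T = 17 → R
  i=16: L-M = 25 → Z
  i=17: A-L = 15 → P
  i=18: C-U =  8 → I
  i=19: I-U = 14 → O
  i=20: X-G = 17 → R
  i=21: V-W = 25 → Z
  i=22: R-C = 15 → P
  i=23: V-N =  8 → I
  i=24: H-T = 14 → O
  i=25: S-B = 17 → R
  shifts repeat with period 5: RZPIO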